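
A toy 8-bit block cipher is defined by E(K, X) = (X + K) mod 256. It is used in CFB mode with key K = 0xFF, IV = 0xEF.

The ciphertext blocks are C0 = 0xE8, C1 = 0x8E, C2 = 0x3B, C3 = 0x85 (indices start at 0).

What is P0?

P0 = 0x06

CFB decryption: P_i = C_i ⊕ E(K, C_{i−1}), with C_{−1} = IV.
P0: E(K, 0xEF) = 0xEE; 0xE8 ⊕ 0xEE = 0x06.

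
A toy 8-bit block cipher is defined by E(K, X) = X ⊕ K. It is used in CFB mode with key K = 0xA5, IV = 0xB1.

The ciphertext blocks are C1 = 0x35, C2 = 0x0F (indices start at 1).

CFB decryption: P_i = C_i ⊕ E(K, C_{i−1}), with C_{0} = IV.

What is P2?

P2 = 0x9F

P2: E(K, 0x35) = 0x90; 0x0F ⊕ 0x90 = 0x9F.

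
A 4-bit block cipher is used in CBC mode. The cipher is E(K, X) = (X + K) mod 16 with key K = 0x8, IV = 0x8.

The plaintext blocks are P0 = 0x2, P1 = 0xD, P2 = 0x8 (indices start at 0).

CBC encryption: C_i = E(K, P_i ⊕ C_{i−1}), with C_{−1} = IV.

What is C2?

C0: P0 ⊕ 0x8 = 0xA; E(K, 0xA) = 0x2.
C1: P1 ⊕ 0x2 = 0xF; E(K, 0xF) = 0x7.
C2: P2 ⊕ 0x7 = 0xF; E(K, 0xF) = 0x7.

C2 = 0x7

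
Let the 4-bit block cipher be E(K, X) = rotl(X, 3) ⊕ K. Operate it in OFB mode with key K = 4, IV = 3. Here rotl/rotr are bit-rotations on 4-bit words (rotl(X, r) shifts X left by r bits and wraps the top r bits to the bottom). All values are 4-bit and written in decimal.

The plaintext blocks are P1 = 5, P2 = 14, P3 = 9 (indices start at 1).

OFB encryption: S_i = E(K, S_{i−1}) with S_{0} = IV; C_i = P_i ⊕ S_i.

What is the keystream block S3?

1

C1: S = E(K, 3) = 13; 5 ⊕ 13 = 8.
C2: S = E(K, 13) = 10; 14 ⊕ 10 = 4.
C3: S = E(K, 10) = 1; 9 ⊕ 1 = 8.
So S3 = 1.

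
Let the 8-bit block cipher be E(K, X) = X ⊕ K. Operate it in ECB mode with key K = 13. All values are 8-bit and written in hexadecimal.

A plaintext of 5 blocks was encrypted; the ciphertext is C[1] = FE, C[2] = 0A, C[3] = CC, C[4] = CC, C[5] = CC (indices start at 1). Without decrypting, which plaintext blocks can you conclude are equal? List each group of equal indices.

P[3] = P[4] = P[5]

ECB encrypts each block independently with the same key, so equal ciphertext blocks imply equal plaintext blocks.
C[3] = C[4] = C[5] = CC, so P[3] = P[4] = P[5].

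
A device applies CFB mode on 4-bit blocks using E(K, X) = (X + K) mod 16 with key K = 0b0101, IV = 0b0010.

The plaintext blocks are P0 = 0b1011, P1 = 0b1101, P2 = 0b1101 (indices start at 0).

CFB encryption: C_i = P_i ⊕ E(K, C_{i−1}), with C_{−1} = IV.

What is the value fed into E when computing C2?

C0: E(K, 0b0010) = 0b0111; 0b1011 ⊕ 0b0111 = 0b1100.
C1: E(K, 0b1100) = 0b0001; 0b1101 ⊕ 0b0001 = 0b1100.
C2: E(K, 0b1100) = 0b0001; 0b1101 ⊕ 0b0001 = 0b1100.
So the input to E for block 2 is 0b1100.

0b1100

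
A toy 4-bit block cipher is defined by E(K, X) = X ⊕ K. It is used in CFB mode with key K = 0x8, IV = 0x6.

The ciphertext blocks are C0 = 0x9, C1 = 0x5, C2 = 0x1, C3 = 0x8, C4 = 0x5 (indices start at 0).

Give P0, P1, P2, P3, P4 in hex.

P0 = 0x7, P1 = 0x4, P2 = 0xC, P3 = 0x1, P4 = 0x5

CFB decryption: P_i = C_i ⊕ E(K, C_{i−1}), with C_{−1} = IV.
P0: E(K, 0x6) = 0xE; 0x9 ⊕ 0xE = 0x7.
P1: E(K, 0x9) = 0x1; 0x5 ⊕ 0x1 = 0x4.
P2: E(K, 0x5) = 0xD; 0x1 ⊕ 0xD = 0xC.
P3: E(K, 0x1) = 0x9; 0x8 ⊕ 0x9 = 0x1.
P4: E(K, 0x8) = 0x0; 0x5 ⊕ 0x0 = 0x5.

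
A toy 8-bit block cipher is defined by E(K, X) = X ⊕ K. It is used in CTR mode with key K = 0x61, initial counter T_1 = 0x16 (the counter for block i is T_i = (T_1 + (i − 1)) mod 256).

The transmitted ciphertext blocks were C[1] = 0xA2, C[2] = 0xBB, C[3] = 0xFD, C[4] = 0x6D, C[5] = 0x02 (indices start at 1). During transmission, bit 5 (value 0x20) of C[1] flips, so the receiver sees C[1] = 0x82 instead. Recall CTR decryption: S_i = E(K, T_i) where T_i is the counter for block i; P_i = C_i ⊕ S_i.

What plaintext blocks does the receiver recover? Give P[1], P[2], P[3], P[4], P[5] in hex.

Only C[1] changed, to 0x82. In CTR, a change in C_i flips the same bit in P_i only; the keystream is unaffected. Decrypting the received ciphertext:
P[1]: T = 0x16, S = E(K, T) = 0x77; 0x82 ⊕ 0x77 = 0xF5.
P[2]: T = 0x17, S = E(K, T) = 0x76; 0xBB ⊕ 0x76 = 0xCD.
P[3]: T = 0x18, S = E(K, T) = 0x79; 0xFD ⊕ 0x79 = 0x84.
P[4]: T = 0x19, S = E(K, T) = 0x78; 0x6D ⊕ 0x78 = 0x15.
P[5]: T = 0x1A, S = E(K, T) = 0x7B; 0x02 ⊕ 0x7B = 0x79.
Blocks that differ from the original plaintext: P[1].

P[1] = 0xF5, P[2] = 0xCD, P[3] = 0x84, P[4] = 0x15, P[5] = 0x79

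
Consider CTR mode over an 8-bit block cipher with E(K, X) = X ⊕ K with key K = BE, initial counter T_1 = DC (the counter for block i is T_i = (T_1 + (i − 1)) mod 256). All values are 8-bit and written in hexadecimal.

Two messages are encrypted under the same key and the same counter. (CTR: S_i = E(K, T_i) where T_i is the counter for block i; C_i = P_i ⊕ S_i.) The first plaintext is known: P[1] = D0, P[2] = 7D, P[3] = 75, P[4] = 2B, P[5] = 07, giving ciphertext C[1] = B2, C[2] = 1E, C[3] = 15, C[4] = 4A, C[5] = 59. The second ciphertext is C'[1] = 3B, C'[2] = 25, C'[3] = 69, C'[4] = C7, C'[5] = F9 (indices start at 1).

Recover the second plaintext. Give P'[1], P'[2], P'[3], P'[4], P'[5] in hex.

P'[1] = 59, P'[2] = 46, P'[3] = 09, P'[4] = A6, P'[5] = A7

In CTR with a reused counter, both messages share the same keystream S_i, so C_i ⊕ C'_i = P_i ⊕ P'_i and thus P'_i = P_i ⊕ C_i ⊕ C'_i.
P'[1]: D0 ⊕ B2 ⊕ 3B = 59.
P'[2]: 7D ⊕ 1E ⊕ 25 = 46.
P'[3]: 75 ⊕ 15 ⊕ 69 = 09.
P'[4]: 2B ⊕ 4A ⊕ C7 = A6.
P'[5]: 07 ⊕ 59 ⊕ F9 = A7.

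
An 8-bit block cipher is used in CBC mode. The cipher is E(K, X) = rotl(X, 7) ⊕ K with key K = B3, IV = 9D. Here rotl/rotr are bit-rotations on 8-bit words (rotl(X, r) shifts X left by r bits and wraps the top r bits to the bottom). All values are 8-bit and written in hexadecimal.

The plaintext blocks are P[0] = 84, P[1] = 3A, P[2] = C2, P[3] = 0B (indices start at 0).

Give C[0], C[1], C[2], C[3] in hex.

CBC encryption: C_i = E(K, P_i ⊕ C_{i−1}), with C_{−1} = IV.
C[0]: P[0] ⊕ 9D = 19; E(K, 19) = 3F.
C[1]: P[1] ⊕ 3F = 05; E(K, 05) = 31.
C[2]: P[2] ⊕ 31 = F3; E(K, F3) = 4A.
C[3]: P[3] ⊕ 4A = 41; E(K, 41) = 13.

C[0] = 3F, C[1] = 31, C[2] = 4A, C[3] = 13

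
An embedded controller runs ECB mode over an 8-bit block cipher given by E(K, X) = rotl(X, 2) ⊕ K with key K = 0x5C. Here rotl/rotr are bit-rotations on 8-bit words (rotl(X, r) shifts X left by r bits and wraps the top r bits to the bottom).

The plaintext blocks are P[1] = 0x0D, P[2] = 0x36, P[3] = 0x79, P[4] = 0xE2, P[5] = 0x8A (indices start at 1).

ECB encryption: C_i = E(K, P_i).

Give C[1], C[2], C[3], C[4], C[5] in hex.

C[1]: E(K, 0x0D) = 0x68.
C[2]: E(K, 0x36) = 0x84.
C[3]: E(K, 0x79) = 0xB9.
C[4]: E(K, 0xE2) = 0xD7.
C[5]: E(K, 0x8A) = 0x76.

C[1] = 0x68, C[2] = 0x84, C[3] = 0xB9, C[4] = 0xD7, C[5] = 0x76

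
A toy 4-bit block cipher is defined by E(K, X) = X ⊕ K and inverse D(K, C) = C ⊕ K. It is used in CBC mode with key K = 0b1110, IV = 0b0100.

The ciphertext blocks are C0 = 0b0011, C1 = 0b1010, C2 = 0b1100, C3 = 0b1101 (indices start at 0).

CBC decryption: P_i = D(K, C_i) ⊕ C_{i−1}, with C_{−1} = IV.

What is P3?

P3 = 0b1111

P3: D(K, 0b1101) = 0b0011; 0b0011 ⊕ 0b1100 = 0b1111.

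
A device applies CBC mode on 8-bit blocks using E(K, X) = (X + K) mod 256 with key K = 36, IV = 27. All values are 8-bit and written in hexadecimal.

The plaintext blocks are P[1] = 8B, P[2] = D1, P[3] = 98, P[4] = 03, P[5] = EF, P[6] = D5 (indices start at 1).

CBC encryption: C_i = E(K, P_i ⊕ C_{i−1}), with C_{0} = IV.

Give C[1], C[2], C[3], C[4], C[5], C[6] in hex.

C[1] = E2, C[2] = 69, C[3] = 27, C[4] = 5A, C[5] = EB, C[6] = 74

C[1]: P[1] ⊕ 27 = AC; E(K, AC) = E2.
C[2]: P[2] ⊕ E2 = 33; E(K, 33) = 69.
C[3]: P[3] ⊕ 69 = F1; E(K, F1) = 27.
C[4]: P[4] ⊕ 27 = 24; E(K, 24) = 5A.
C[5]: P[5] ⊕ 5A = B5; E(K, B5) = EB.
C[6]: P[6] ⊕ EB = 3E; E(K, 3E) = 74.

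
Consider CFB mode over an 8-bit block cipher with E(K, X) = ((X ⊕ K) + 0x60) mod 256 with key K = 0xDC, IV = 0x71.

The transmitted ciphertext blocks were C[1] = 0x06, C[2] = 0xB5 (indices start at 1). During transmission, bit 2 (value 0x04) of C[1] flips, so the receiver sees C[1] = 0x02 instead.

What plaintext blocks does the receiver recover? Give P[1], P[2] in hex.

CFB decryption: P_i = C_i ⊕ E(K, C_{i−1}), with C_{0} = IV.
Only C[1] changed, to 0x02. In CFB, a change in C_i flips the same bit in P_i and garbles P_{i+1}. Decrypting the received ciphertext:
P[1]: E(K, 0x71) = 0x0D; 0x02 ⊕ 0x0D = 0x0F.
P[2]: E(K, 0x02) = 0x3E; 0xB5 ⊕ 0x3E = 0x8B.
Blocks that differ from the original plaintext: P[1], P[2].

P[1] = 0x0F, P[2] = 0x8B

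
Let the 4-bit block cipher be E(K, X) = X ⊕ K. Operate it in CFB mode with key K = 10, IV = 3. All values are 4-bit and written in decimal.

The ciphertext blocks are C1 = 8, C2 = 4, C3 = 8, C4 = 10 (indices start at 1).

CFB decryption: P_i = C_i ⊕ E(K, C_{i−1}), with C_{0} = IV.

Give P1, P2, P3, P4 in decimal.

P1 = 1, P2 = 6, P3 = 6, P4 = 8

P1: E(K, 3) = 9; 8 ⊕ 9 = 1.
P2: E(K, 8) = 2; 4 ⊕ 2 = 6.
P3: E(K, 4) = 14; 8 ⊕ 14 = 6.
P4: E(K, 8) = 2; 10 ⊕ 2 = 8.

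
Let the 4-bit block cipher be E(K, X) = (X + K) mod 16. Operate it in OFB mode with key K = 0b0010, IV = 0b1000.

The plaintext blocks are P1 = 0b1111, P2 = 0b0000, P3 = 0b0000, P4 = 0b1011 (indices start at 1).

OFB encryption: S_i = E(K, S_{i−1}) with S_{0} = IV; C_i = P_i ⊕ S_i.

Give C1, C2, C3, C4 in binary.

C1 = 0b0101, C2 = 0b1100, C3 = 0b1110, C4 = 0b1011

C1: S = E(K, 0b1000) = 0b1010; 0b1111 ⊕ 0b1010 = 0b0101.
C2: S = E(K, 0b1010) = 0b1100; 0b0000 ⊕ 0b1100 = 0b1100.
C3: S = E(K, 0b1100) = 0b1110; 0b0000 ⊕ 0b1110 = 0b1110.
C4: S = E(K, 0b1110) = 0b0000; 0b1011 ⊕ 0b0000 = 0b1011.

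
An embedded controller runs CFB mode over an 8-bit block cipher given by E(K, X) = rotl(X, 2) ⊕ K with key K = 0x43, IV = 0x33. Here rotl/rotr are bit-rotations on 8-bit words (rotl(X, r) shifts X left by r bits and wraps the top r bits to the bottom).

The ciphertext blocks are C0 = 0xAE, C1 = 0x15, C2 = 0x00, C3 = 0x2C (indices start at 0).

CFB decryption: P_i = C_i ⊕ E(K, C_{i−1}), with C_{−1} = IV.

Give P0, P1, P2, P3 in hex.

P0 = 0x21, P1 = 0xEC, P2 = 0x17, P3 = 0x6F

P0: E(K, 0x33) = 0x8F; 0xAE ⊕ 0x8F = 0x21.
P1: E(K, 0xAE) = 0xF9; 0x15 ⊕ 0xF9 = 0xEC.
P2: E(K, 0x15) = 0x17; 0x00 ⊕ 0x17 = 0x17.
P3: E(K, 0x00) = 0x43; 0x2C ⊕ 0x43 = 0x6F.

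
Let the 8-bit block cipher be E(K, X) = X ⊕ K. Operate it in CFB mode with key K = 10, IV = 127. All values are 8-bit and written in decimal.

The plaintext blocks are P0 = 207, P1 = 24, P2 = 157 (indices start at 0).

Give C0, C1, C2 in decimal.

C0 = 186, C1 = 168, C2 = 63

CFB encryption: C_i = P_i ⊕ E(K, C_{i−1}), with C_{−1} = IV.
C0: E(K, 127) = 117; 207 ⊕ 117 = 186.
C1: E(K, 186) = 176; 24 ⊕ 176 = 168.
C2: E(K, 168) = 162; 157 ⊕ 162 = 63.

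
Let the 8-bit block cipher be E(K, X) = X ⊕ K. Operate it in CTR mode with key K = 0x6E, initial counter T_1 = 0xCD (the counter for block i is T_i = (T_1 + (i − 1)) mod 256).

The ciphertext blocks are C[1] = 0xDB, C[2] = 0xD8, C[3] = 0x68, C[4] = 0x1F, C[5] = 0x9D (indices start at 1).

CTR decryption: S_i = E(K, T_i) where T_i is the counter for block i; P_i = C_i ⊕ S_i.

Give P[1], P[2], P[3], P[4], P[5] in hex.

P[1]: T = 0xCD, S = E(K, T) = 0xA3; 0xDB ⊕ 0xA3 = 0x78.
P[2]: T = 0xCE, S = E(K, T) = 0xA0; 0xD8 ⊕ 0xA0 = 0x78.
P[3]: T = 0xCF, S = E(K, T) = 0xA1; 0x68 ⊕ 0xA1 = 0xC9.
P[4]: T = 0xD0, S = E(K, T) = 0xBE; 0x1F ⊕ 0xBE = 0xA1.
P[5]: T = 0xD1, S = E(K, T) = 0xBF; 0x9D ⊕ 0xBF = 0x22.

P[1] = 0x78, P[2] = 0x78, P[3] = 0xC9, P[4] = 0xA1, P[5] = 0x22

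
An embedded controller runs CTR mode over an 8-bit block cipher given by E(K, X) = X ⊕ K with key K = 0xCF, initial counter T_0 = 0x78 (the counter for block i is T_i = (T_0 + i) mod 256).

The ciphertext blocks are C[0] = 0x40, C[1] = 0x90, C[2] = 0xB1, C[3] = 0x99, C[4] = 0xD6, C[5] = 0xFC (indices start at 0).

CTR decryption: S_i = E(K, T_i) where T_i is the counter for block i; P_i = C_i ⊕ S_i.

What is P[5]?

P[5]: T = 0x7D, S = E(K, T) = 0xB2; 0xFC ⊕ 0xB2 = 0x4E.

P[5] = 0x4E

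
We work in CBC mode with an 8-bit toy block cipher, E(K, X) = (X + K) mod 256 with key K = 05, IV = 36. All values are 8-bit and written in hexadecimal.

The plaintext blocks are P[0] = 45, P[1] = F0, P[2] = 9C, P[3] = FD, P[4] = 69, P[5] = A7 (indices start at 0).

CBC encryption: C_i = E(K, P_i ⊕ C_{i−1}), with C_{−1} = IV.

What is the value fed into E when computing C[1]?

88

C[0]: P[0] ⊕ 36 = 73; E(K, 73) = 78.
C[1]: P[1] ⊕ 78 = 88; E(K, 88) = 8D.
So the input to E for block [1] is 88.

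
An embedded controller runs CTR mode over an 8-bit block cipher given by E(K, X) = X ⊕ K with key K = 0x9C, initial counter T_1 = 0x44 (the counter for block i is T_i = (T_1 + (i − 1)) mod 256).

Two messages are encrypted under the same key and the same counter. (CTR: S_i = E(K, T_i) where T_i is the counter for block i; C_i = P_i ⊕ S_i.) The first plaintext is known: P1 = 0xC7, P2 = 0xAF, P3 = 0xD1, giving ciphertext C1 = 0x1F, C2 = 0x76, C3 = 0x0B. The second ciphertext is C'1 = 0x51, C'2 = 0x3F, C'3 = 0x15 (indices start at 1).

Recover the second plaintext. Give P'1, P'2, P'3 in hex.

In CTR with a reused counter, both messages share the same keystream S_i, so C_i ⊕ C'_i = P_i ⊕ P'_i and thus P'_i = P_i ⊕ C_i ⊕ C'_i.
P'1: 0xC7 ⊕ 0x1F ⊕ 0x51 = 0x89.
P'2: 0xAF ⊕ 0x76 ⊕ 0x3F = 0xE6.
P'3: 0xD1 ⊕ 0x0B ⊕ 0x15 = 0xCF.

P'1 = 0x89, P'2 = 0xE6, P'3 = 0xCF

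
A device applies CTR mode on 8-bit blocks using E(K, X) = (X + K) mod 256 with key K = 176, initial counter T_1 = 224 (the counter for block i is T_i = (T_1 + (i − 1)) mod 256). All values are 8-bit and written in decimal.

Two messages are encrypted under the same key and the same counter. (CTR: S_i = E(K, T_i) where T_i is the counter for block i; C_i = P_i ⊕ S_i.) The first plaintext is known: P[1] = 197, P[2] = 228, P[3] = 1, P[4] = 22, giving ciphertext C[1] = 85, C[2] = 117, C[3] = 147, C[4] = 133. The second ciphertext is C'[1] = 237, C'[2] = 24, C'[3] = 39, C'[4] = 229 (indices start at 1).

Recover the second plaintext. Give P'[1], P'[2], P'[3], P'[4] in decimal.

P'[1] = 125, P'[2] = 137, P'[3] = 181, P'[4] = 118

In CTR with a reused counter, both messages share the same keystream S_i, so C_i ⊕ C'_i = P_i ⊕ P'_i and thus P'_i = P_i ⊕ C_i ⊕ C'_i.
P'[1]: 197 ⊕ 85 ⊕ 237 = 125.
P'[2]: 228 ⊕ 117 ⊕ 24 = 137.
P'[3]: 1 ⊕ 147 ⊕ 39 = 181.
P'[4]: 22 ⊕ 133 ⊕ 229 = 118.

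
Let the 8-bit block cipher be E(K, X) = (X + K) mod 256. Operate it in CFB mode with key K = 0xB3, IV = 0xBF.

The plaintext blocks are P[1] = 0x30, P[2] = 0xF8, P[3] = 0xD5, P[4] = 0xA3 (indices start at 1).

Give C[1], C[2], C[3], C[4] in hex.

C[1] = 0x42, C[2] = 0x0D, C[3] = 0x15, C[4] = 0x6B

CFB encryption: C_i = P_i ⊕ E(K, C_{i−1}), with C_{0} = IV.
C[1]: E(K, 0xBF) = 0x72; 0x30 ⊕ 0x72 = 0x42.
C[2]: E(K, 0x42) = 0xF5; 0xF8 ⊕ 0xF5 = 0x0D.
C[3]: E(K, 0x0D) = 0xC0; 0xD5 ⊕ 0xC0 = 0x15.
C[4]: E(K, 0x15) = 0xC8; 0xA3 ⊕ 0xC8 = 0x6B.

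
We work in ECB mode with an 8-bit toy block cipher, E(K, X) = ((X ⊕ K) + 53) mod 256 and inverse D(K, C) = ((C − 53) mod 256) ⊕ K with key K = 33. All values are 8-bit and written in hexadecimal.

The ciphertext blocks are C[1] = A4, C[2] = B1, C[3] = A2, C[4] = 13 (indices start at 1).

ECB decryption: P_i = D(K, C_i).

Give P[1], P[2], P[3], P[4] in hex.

P[1]: D(K, A4) = 62.
P[2]: D(K, B1) = 6D.
P[3]: D(K, A2) = 7C.
P[4]: D(K, 13) = F3.

P[1] = 62, P[2] = 6D, P[3] = 7C, P[4] = F3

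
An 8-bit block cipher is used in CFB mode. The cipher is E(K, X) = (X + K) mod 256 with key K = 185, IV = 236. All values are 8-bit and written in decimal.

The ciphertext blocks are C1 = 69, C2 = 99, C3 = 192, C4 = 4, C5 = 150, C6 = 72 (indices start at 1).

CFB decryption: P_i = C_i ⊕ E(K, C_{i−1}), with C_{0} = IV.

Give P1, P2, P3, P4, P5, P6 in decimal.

P1: E(K, 236) = 165; 69 ⊕ 165 = 224.
P2: E(K, 69) = 254; 99 ⊕ 254 = 157.
P3: E(K, 99) = 28; 192 ⊕ 28 = 220.
P4: E(K, 192) = 121; 4 ⊕ 121 = 125.
P5: E(K, 4) = 189; 150 ⊕ 189 = 43.
P6: E(K, 150) = 79; 72 ⊕ 79 = 7.

P1 = 224, P2 = 157, P3 = 220, P4 = 125, P5 = 43, P6 = 7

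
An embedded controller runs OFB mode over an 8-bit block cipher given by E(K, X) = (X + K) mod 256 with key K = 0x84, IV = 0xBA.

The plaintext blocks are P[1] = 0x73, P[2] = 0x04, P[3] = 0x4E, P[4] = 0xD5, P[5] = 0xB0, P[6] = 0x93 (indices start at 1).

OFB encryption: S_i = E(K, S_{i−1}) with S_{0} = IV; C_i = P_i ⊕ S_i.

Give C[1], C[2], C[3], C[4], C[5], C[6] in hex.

C[1]: S = E(K, 0xBA) = 0x3E; 0x73 ⊕ 0x3E = 0x4D.
C[2]: S = E(K, 0x3E) = 0xC2; 0x04 ⊕ 0xC2 = 0xC6.
C[3]: S = E(K, 0xC2) = 0x46; 0x4E ⊕ 0x46 = 0x08.
C[4]: S = E(K, 0x46) = 0xCA; 0xD5 ⊕ 0xCA = 0x1F.
C[5]: S = E(K, 0xCA) = 0x4E; 0xB0 ⊕ 0x4E = 0xFE.
C[6]: S = E(K, 0x4E) = 0xD2; 0x93 ⊕ 0xD2 = 0x41.

C[1] = 0x4D, C[2] = 0xC6, C[3] = 0x08, C[4] = 0x1F, C[5] = 0xFE, C[6] = 0x41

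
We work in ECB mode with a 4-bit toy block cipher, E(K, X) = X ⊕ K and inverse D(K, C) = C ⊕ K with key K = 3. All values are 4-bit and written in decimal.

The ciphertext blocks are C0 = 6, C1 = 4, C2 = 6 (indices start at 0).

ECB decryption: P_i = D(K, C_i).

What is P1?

P1 = 7

P1: D(K, 4) = 7.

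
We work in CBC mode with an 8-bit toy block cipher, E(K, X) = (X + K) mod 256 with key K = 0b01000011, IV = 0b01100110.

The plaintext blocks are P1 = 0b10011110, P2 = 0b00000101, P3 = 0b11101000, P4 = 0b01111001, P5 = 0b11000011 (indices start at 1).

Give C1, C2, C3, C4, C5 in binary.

C1 = 0b00111011, C2 = 0b10000001, C3 = 0b10101100, C4 = 0b00011000, C5 = 0b00011110

CBC encryption: C_i = E(K, P_i ⊕ C_{i−1}), with C_{0} = IV.
C1: P1 ⊕ 0b01100110 = 0b11111000; E(K, 0b11111000) = 0b00111011.
C2: P2 ⊕ 0b00111011 = 0b00111110; E(K, 0b00111110) = 0b10000001.
C3: P3 ⊕ 0b10000001 = 0b01101001; E(K, 0b01101001) = 0b10101100.
C4: P4 ⊕ 0b10101100 = 0b11010101; E(K, 0b11010101) = 0b00011000.
C5: P5 ⊕ 0b00011000 = 0b11011011; E(K, 0b11011011) = 0b00011110.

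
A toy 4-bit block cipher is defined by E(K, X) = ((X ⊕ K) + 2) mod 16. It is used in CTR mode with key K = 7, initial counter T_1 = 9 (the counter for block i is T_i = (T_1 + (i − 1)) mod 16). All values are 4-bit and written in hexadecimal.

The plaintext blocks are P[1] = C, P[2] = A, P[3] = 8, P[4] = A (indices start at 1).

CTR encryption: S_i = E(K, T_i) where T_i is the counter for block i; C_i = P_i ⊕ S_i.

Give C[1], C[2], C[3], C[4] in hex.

C[1]: T = 9, S = E(K, T) = 0; C ⊕ 0 = C.
C[2]: T = A, S = E(K, T) = F; A ⊕ F = 5.
C[3]: T = B, S = E(K, T) = E; 8 ⊕ E = 6.
C[4]: T = C, S = E(K, T) = D; A ⊕ D = 7.

C[1] = C, C[2] = 5, C[3] = 6, C[4] = 7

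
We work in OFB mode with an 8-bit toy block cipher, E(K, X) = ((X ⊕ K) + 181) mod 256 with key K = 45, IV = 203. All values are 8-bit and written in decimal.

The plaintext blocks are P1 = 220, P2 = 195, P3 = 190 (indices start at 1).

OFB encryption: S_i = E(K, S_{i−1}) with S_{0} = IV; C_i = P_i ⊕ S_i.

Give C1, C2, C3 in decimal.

C1: S = E(K, 203) = 155; 220 ⊕ 155 = 71.
C2: S = E(K, 155) = 107; 195 ⊕ 107 = 168.
C3: S = E(K, 107) = 251; 190 ⊕ 251 = 69.

C1 = 71, C2 = 168, C3 = 69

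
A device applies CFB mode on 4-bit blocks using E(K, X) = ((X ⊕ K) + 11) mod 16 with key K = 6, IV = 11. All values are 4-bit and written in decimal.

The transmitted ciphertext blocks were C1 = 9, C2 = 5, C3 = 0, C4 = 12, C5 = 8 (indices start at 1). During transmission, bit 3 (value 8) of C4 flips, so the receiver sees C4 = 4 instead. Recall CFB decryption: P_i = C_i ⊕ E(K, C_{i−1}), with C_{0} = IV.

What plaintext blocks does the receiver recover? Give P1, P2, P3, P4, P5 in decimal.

P1 = 1, P2 = 15, P3 = 14, P4 = 5, P5 = 5

Only C4 changed, to 4. In CFB, a change in C_i flips the same bit in P_i and garbles P_{i+1}. Decrypting the received ciphertext:
P1: E(K, 11) = 8; 9 ⊕ 8 = 1.
P2: E(K, 9) = 10; 5 ⊕ 10 = 15.
P3: E(K, 5) = 14; 0 ⊕ 14 = 14.
P4: E(K, 0) = 1; 4 ⊕ 1 = 5.
P5: E(K, 4) = 13; 8 ⊕ 13 = 5.
Blocks that differ from the original plaintext: P4, P5.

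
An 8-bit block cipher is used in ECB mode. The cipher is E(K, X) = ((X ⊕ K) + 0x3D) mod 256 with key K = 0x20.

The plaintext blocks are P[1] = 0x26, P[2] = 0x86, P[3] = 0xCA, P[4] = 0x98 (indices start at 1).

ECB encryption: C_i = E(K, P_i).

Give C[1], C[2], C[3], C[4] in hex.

C[1] = 0x43, C[2] = 0xE3, C[3] = 0x27, C[4] = 0xF5

C[1]: E(K, 0x26) = 0x43.
C[2]: E(K, 0x86) = 0xE3.
C[3]: E(K, 0xCA) = 0x27.
C[4]: E(K, 0x98) = 0xF5.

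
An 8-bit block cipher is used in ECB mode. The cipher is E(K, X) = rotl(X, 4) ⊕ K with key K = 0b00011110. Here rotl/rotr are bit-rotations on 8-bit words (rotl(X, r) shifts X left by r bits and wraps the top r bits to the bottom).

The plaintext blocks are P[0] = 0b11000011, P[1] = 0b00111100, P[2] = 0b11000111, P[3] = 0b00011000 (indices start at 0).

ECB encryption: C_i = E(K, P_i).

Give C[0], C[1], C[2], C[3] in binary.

C[0] = 0b00100010, C[1] = 0b11011101, C[2] = 0b01100010, C[3] = 0b10011111

C[0]: E(K, 0b11000011) = 0b00100010.
C[1]: E(K, 0b00111100) = 0b11011101.
C[2]: E(K, 0b11000111) = 0b01100010.
C[3]: E(K, 0b00011000) = 0b10011111.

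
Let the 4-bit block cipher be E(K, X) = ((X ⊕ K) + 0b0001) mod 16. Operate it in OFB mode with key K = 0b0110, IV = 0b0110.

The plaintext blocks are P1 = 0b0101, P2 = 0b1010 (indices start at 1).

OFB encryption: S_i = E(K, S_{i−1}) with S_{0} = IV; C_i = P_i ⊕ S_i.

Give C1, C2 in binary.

C1 = 0b0100, C2 = 0b0010

C1: S = E(K, 0b0110) = 0b0001; 0b0101 ⊕ 0b0001 = 0b0100.
C2: S = E(K, 0b0001) = 0b1000; 0b1010 ⊕ 0b1000 = 0b0010.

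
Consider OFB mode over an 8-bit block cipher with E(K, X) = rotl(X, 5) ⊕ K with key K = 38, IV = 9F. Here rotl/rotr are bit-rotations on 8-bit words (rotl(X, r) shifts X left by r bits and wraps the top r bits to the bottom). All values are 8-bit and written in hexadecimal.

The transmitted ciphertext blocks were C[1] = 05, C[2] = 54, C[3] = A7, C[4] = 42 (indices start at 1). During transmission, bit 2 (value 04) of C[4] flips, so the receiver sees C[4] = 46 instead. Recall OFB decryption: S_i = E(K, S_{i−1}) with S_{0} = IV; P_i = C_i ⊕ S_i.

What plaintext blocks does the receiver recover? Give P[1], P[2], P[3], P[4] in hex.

Only C[4] changed, to 46. In OFB, a change in C_i flips the same bit in P_i only; the keystream is unaffected. Decrypting the received ciphertext:
P[1]: S = E(K, 9F) = CB; 05 ⊕ CB = CE.
P[2]: S = E(K, CB) = 41; 54 ⊕ 41 = 15.
P[3]: S = E(K, 41) = 10; A7 ⊕ 10 = B7.
P[4]: S = E(K, 10) = 3A; 46 ⊕ 3A = 7C.
Blocks that differ from the original plaintext: P[4].

P[1] = CE, P[2] = 15, P[3] = B7, P[4] = 7C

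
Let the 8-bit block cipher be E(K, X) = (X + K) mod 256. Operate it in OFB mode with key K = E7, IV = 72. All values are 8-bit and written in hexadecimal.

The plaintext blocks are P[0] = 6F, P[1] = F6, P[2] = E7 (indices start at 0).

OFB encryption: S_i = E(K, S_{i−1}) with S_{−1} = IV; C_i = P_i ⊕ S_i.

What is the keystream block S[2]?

C[0]: S = E(K, 72) = 59; 6F ⊕ 59 = 36.
C[1]: S = E(K, 59) = 40; F6 ⊕ 40 = B6.
C[2]: S = E(K, 40) = 27; E7 ⊕ 27 = C0.
So S[2] = 27.

27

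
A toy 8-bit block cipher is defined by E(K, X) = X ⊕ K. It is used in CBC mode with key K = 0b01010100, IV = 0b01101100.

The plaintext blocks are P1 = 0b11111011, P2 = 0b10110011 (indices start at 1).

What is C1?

C1 = 0b11000011

CBC encryption: C_i = E(K, P_i ⊕ C_{i−1}), with C_{0} = IV.
C1: P1 ⊕ 0b01101100 = 0b10010111; E(K, 0b10010111) = 0b11000011.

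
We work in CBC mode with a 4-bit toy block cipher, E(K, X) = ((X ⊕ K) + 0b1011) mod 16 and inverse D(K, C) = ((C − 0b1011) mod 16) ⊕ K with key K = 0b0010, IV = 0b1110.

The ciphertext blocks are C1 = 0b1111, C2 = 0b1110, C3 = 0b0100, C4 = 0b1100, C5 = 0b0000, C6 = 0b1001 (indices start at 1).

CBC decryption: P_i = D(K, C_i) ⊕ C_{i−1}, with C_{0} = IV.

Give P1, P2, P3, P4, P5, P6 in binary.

P1 = 0b1000, P2 = 0b1110, P3 = 0b0101, P4 = 0b0111, P5 = 0b1011, P6 = 0b1100

P1: D(K, 0b1111) = 0b0110; 0b0110 ⊕ 0b1110 = 0b1000.
P2: D(K, 0b1110) = 0b0001; 0b0001 ⊕ 0b1111 = 0b1110.
P3: D(K, 0b0100) = 0b1011; 0b1011 ⊕ 0b1110 = 0b0101.
P4: D(K, 0b1100) = 0b0011; 0b0011 ⊕ 0b0100 = 0b0111.
P5: D(K, 0b0000) = 0b0111; 0b0111 ⊕ 0b1100 = 0b1011.
P6: D(K, 0b1001) = 0b1100; 0b1100 ⊕ 0b0000 = 0b1100.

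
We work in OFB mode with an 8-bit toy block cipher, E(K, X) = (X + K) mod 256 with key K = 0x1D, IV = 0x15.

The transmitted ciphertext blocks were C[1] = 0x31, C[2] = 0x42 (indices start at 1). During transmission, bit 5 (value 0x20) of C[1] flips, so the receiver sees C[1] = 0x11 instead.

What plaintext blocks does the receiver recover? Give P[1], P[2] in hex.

P[1] = 0x23, P[2] = 0x0D

OFB decryption: S_i = E(K, S_{i−1}) with S_{0} = IV; P_i = C_i ⊕ S_i.
Only C[1] changed, to 0x11. In OFB, a change in C_i flips the same bit in P_i only; the keystream is unaffected. Decrypting the received ciphertext:
P[1]: S = E(K, 0x15) = 0x32; 0x11 ⊕ 0x32 = 0x23.
P[2]: S = E(K, 0x32) = 0x4F; 0x42 ⊕ 0x4F = 0x0D.
Blocks that differ from the original plaintext: P[1].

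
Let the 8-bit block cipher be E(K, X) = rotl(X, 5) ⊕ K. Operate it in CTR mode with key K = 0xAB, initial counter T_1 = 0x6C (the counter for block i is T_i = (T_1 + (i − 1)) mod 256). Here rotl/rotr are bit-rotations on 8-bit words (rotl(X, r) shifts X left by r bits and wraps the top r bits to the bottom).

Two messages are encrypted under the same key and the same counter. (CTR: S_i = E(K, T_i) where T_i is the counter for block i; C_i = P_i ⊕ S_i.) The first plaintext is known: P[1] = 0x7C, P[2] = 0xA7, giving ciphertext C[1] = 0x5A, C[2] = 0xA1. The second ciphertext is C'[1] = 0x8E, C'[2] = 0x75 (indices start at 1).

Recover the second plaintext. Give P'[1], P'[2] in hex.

P'[1] = 0xA8, P'[2] = 0x73

In CTR with a reused counter, both messages share the same keystream S_i, so C_i ⊕ C'_i = P_i ⊕ P'_i and thus P'_i = P_i ⊕ C_i ⊕ C'_i.
P'[1]: 0x7C ⊕ 0x5A ⊕ 0x8E = 0xA8.
P'[2]: 0xA7 ⊕ 0xA1 ⊕ 0x75 = 0x73.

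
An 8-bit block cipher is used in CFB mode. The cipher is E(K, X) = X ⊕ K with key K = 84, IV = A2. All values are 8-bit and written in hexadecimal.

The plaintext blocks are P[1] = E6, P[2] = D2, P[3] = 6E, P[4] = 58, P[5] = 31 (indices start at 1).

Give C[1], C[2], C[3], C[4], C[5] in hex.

C[1] = C0, C[2] = 96, C[3] = 7C, C[4] = A0, C[5] = 15

CFB encryption: C_i = P_i ⊕ E(K, C_{i−1}), with C_{0} = IV.
C[1]: E(K, A2) = 26; E6 ⊕ 26 = C0.
C[2]: E(K, C0) = 44; D2 ⊕ 44 = 96.
C[3]: E(K, 96) = 12; 6E ⊕ 12 = 7C.
C[4]: E(K, 7C) = F8; 58 ⊕ F8 = A0.
C[5]: E(K, A0) = 24; 31 ⊕ 24 = 15.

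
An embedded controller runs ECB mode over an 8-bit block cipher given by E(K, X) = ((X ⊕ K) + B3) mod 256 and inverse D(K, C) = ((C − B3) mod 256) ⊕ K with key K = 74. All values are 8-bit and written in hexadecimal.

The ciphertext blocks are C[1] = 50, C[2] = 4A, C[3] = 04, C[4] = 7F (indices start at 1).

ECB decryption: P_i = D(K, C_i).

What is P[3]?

P[3] = 25

P[3]: D(K, 04) = 25.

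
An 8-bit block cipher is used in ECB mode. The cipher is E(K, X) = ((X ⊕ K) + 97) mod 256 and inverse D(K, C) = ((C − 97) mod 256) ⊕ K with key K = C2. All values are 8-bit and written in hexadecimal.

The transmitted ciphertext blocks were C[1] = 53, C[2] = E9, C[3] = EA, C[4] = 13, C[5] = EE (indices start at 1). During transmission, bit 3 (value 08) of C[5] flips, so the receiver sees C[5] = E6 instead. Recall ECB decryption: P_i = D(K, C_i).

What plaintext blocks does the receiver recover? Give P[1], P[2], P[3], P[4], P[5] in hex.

P[1] = 7E, P[2] = 90, P[3] = 91, P[4] = BE, P[5] = 8D

Only C[5] changed, to E6. In ECB, a change in C_i affects only P_i. Decrypting the received ciphertext:
P[1]: D(K, 53) = 7E.
P[2]: D(K, E9) = 90.
P[3]: D(K, EA) = 91.
P[4]: D(K, 13) = BE.
P[5]: D(K, E6) = 8D.
Blocks that differ from the original plaintext: P[5].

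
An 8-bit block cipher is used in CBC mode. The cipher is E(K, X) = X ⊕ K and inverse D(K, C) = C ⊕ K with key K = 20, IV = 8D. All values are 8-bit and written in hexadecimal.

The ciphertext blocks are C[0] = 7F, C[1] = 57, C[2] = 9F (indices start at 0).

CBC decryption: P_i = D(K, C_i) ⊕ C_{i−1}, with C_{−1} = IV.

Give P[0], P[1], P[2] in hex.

P[0]: D(K, 7F) = 5F; 5F ⊕ 8D = D2.
P[1]: D(K, 57) = 77; 77 ⊕ 7F = 08.
P[2]: D(K, 9F) = BF; BF ⊕ 57 = E8.

P[0] = D2, P[1] = 08, P[2] = E8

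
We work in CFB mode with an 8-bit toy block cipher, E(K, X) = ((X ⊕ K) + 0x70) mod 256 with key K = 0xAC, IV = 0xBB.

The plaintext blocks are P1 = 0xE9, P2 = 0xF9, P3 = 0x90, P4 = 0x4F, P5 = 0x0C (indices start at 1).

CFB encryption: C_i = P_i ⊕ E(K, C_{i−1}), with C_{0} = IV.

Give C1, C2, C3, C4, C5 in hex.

C1: E(K, 0xBB) = 0x87; 0xE9 ⊕ 0x87 = 0x6E.
C2: E(K, 0x6E) = 0x32; 0xF9 ⊕ 0x32 = 0xCB.
C3: E(K, 0xCB) = 0xD7; 0x90 ⊕ 0xD7 = 0x47.
C4: E(K, 0x47) = 0x5B; 0x4F ⊕ 0x5B = 0x14.
C5: E(K, 0x14) = 0x28; 0x0C ⊕ 0x28 = 0x24.

C1 = 0x6E, C2 = 0xCB, C3 = 0x47, C4 = 0x14, C5 = 0x24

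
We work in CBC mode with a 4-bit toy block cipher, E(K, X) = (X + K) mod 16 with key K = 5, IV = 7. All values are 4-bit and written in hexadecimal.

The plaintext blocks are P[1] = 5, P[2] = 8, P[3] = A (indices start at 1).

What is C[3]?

C[3] = 3

CBC encryption: C_i = E(K, P_i ⊕ C_{i−1}), with C_{0} = IV.
C[1]: P[1] ⊕ 7 = 2; E(K, 2) = 7.
C[2]: P[2] ⊕ 7 = F; E(K, F) = 4.
C[3]: P[3] ⊕ 4 = E; E(K, E) = 3.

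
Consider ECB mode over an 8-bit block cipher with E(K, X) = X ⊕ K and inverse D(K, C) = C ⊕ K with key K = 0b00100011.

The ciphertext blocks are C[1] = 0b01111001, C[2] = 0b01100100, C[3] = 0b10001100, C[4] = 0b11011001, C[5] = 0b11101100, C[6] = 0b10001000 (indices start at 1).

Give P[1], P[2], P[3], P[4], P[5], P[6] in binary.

ECB decryption: P_i = D(K, C_i).
P[1]: D(K, 0b01111001) = 0b01011010.
P[2]: D(K, 0b01100100) = 0b01000111.
P[3]: D(K, 0b10001100) = 0b10101111.
P[4]: D(K, 0b11011001) = 0b11111010.
P[5]: D(K, 0b11101100) = 0b11001111.
P[6]: D(K, 0b10001000) = 0b10101011.

P[1] = 0b01011010, P[2] = 0b01000111, P[3] = 0b10101111, P[4] = 0b11111010, P[5] = 0b11001111, P[6] = 0b10101011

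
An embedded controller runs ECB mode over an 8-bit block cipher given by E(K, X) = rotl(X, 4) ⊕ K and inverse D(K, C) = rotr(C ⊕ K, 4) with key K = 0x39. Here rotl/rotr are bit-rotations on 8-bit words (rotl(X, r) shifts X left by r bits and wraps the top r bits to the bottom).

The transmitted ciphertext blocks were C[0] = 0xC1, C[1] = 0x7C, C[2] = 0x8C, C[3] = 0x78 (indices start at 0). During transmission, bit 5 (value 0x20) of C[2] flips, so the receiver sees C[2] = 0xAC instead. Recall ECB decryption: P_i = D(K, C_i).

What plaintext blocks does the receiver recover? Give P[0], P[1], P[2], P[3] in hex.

P[0] = 0x8F, P[1] = 0x54, P[2] = 0x59, P[3] = 0x14

Only C[2] changed, to 0xAC. In ECB, a change in C_i affects only P_i. Decrypting the received ciphertext:
P[0]: D(K, 0xC1) = 0x8F.
P[1]: D(K, 0x7C) = 0x54.
P[2]: D(K, 0xAC) = 0x59.
P[3]: D(K, 0x78) = 0x14.
Blocks that differ from the original plaintext: P[2].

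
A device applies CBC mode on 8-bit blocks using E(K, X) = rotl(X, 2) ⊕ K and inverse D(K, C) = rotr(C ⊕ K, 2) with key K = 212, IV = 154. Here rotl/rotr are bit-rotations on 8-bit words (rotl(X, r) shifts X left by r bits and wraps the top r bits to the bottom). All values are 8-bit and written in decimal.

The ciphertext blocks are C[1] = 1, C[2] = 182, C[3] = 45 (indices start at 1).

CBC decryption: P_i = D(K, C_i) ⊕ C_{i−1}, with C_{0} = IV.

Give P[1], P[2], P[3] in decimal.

P[1]: D(K, 1) = 117; 117 ⊕ 154 = 239.
P[2]: D(K, 182) = 152; 152 ⊕ 1 = 153.
P[3]: D(K, 45) = 126; 126 ⊕ 182 = 200.

P[1] = 239, P[2] = 153, P[3] = 200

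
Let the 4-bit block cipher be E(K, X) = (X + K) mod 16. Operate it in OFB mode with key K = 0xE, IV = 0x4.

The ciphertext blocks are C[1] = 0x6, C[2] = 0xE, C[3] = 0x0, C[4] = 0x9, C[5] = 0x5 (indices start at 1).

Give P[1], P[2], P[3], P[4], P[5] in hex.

P[1] = 0x4, P[2] = 0xE, P[3] = 0xE, P[4] = 0x5, P[5] = 0xF

OFB decryption: S_i = E(K, S_{i−1}) with S_{0} = IV; P_i = C_i ⊕ S_i.
P[1]: S = E(K, 0x4) = 0x2; 0x6 ⊕ 0x2 = 0x4.
P[2]: S = E(K, 0x2) = 0x0; 0xE ⊕ 0x0 = 0xE.
P[3]: S = E(K, 0x0) = 0xE; 0x0 ⊕ 0xE = 0xE.
P[4]: S = E(K, 0xE) = 0xC; 0x9 ⊕ 0xC = 0x5.
P[5]: S = E(K, 0xC) = 0xA; 0x5 ⊕ 0xA = 0xF.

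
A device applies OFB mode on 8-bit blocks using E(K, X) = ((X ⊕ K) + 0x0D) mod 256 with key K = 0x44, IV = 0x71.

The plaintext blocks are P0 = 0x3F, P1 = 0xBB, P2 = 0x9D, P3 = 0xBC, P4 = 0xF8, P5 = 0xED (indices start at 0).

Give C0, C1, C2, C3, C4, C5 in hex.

C0 = 0x7D, C1 = 0xA8, C2 = 0xF9, C3 = 0x91, C4 = 0x8E, C5 = 0xD2

OFB encryption: S_i = E(K, S_{i−1}) with S_{−1} = IV; C_i = P_i ⊕ S_i.
C0: S = E(K, 0x71) = 0x42; 0x3F ⊕ 0x42 = 0x7D.
C1: S = E(K, 0x42) = 0x13; 0xBB ⊕ 0x13 = 0xA8.
C2: S = E(K, 0x13) = 0x64; 0x9D ⊕ 0x64 = 0xF9.
C3: S = E(K, 0x64) = 0x2D; 0xBC ⊕ 0x2D = 0x91.
C4: S = E(K, 0x2D) = 0x76; 0xF8 ⊕ 0x76 = 0x8E.
C5: S = E(K, 0x76) = 0x3F; 0xED ⊕ 0x3F = 0xD2.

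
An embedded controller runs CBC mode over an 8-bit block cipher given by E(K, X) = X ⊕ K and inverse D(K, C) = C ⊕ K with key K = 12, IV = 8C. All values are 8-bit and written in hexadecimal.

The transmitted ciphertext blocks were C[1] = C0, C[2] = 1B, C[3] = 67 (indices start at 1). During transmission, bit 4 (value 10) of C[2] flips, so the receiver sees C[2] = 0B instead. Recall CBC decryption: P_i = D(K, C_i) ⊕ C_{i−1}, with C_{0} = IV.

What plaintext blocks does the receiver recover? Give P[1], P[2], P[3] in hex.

Only C[2] changed, to 0B. In CBC, a change in C_i garbles P_i and flips the same bit in P_{i+1}. Decrypting the received ciphertext:
P[1]: D(K, C0) = D2; D2 ⊕ 8C = 5E.
P[2]: D(K, 0B) = 19; 19 ⊕ C0 = D9.
P[3]: D(K, 67) = 75; 75 ⊕ 0B = 7E.
Blocks that differ from the original plaintext: P[2], P[3].

P[1] = 5E, P[2] = D9, P[3] = 7E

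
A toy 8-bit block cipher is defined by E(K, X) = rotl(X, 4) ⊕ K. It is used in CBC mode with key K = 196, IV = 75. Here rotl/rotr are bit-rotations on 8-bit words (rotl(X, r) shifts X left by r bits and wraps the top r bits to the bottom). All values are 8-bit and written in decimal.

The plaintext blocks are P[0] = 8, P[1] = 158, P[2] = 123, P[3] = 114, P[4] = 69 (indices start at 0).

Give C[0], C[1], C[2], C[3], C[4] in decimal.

CBC encryption: C_i = E(K, P_i ⊕ C_{i−1}), with C_{−1} = IV.
C[0]: P[0] ⊕ 75 = 67; E(K, 67) = 240.
C[1]: P[1] ⊕ 240 = 110; E(K, 110) = 34.
C[2]: P[2] ⊕ 34 = 89; E(K, 89) = 81.
C[3]: P[3] ⊕ 81 = 35; E(K, 35) = 246.
C[4]: P[4] ⊕ 246 = 179; E(K, 179) = 255.

C[0] = 240, C[1] = 34, C[2] = 81, C[3] = 246, C[4] = 255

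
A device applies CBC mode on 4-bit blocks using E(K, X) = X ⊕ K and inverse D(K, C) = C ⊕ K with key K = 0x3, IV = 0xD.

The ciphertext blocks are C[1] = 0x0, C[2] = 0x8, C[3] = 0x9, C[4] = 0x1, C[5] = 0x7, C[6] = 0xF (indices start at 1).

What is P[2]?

CBC decryption: P_i = D(K, C_i) ⊕ C_{i−1}, with C_{0} = IV.
P[2]: D(K, 0x8) = 0xB; 0xB ⊕ 0x0 = 0xB.

P[2] = 0xB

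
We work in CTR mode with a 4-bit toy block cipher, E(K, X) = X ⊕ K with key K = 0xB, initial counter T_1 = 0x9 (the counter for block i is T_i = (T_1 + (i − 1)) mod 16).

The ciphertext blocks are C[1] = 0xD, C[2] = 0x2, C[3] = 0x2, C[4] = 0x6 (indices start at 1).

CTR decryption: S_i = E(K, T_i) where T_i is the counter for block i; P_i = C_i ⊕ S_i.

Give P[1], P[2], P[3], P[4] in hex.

P[1] = 0xF, P[2] = 0x3, P[3] = 0x2, P[4] = 0x1

P[1]: T = 0x9, S = E(K, T) = 0x2; 0xD ⊕ 0x2 = 0xF.
P[2]: T = 0xA, S = E(K, T) = 0x1; 0x2 ⊕ 0x1 = 0x3.
P[3]: T = 0xB, S = E(K, T) = 0x0; 0x2 ⊕ 0x0 = 0x2.
P[4]: T = 0xC, S = E(K, T) = 0x7; 0x6 ⊕ 0x7 = 0x1.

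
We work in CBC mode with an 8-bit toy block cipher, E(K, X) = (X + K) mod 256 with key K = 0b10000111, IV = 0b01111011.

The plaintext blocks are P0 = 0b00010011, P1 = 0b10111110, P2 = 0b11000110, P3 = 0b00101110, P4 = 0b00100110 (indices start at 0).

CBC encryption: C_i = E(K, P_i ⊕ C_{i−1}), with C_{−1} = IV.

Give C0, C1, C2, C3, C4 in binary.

C0 = 0b11101111, C1 = 0b11011000, C2 = 0b10100101, C3 = 0b00010010, C4 = 0b10111011

C0: P0 ⊕ 0b01111011 = 0b01101000; E(K, 0b01101000) = 0b11101111.
C1: P1 ⊕ 0b11101111 = 0b01010001; E(K, 0b01010001) = 0b11011000.
C2: P2 ⊕ 0b11011000 = 0b00011110; E(K, 0b00011110) = 0b10100101.
C3: P3 ⊕ 0b10100101 = 0b10001011; E(K, 0b10001011) = 0b00010010.
C4: P4 ⊕ 0b00010010 = 0b00110100; E(K, 0b00110100) = 0b10111011.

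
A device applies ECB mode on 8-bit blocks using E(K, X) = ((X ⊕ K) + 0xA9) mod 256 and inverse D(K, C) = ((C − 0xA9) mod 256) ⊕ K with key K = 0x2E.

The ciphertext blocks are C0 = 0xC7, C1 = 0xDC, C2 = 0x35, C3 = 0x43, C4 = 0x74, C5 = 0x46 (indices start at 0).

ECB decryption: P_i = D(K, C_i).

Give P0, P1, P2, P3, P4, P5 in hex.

P0: D(K, 0xC7) = 0x30.
P1: D(K, 0xDC) = 0x1D.
P2: D(K, 0x35) = 0xA2.
P3: D(K, 0x43) = 0xB4.
P4: D(K, 0x74) = 0xE5.
P5: D(K, 0x46) = 0xB3.

P0 = 0x30, P1 = 0x1D, P2 = 0xA2, P3 = 0xB4, P4 = 0xE5, P5 = 0xB3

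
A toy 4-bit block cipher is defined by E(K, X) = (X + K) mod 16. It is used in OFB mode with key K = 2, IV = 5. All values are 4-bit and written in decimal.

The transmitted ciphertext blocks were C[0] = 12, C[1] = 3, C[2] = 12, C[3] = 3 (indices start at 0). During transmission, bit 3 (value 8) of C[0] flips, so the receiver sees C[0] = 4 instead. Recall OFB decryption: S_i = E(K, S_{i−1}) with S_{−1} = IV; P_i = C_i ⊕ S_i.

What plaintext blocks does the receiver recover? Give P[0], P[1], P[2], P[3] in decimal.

Only C[0] changed, to 4. In OFB, a change in C_i flips the same bit in P_i only; the keystream is unaffected. Decrypting the received ciphertext:
P[0]: S = E(K, 5) = 7; 4 ⊕ 7 = 3.
P[1]: S = E(K, 7) = 9; 3 ⊕ 9 = 10.
P[2]: S = E(K, 9) = 11; 12 ⊕ 11 = 7.
P[3]: S = E(K, 11) = 13; 3 ⊕ 13 = 14.
Blocks that differ from the original plaintext: P[0].

P[0] = 3, P[1] = 10, P[2] = 7, P[3] = 14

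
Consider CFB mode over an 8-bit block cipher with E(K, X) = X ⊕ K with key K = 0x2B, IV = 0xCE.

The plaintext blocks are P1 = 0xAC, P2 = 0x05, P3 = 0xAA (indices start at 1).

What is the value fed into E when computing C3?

0x67

CFB encryption: C_i = P_i ⊕ E(K, C_{i−1}), with C_{0} = IV.
C1: E(K, 0xCE) = 0xE5; 0xAC ⊕ 0xE5 = 0x49.
C2: E(K, 0x49) = 0x62; 0x05 ⊕ 0x62 = 0x67.
C3: E(K, 0x67) = 0x4C; 0xAA ⊕ 0x4C = 0xE6.
So the input to E for block 3 is 0x67.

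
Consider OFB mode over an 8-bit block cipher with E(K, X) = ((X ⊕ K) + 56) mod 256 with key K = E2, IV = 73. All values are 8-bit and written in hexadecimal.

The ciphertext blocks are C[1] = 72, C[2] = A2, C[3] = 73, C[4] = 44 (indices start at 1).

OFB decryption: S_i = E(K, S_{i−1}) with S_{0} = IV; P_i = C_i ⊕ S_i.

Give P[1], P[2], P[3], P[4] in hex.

P[1] = 95, P[2] = F9, P[3] = 7C, P[4] = 07

P[1]: S = E(K, 73) = E7; 72 ⊕ E7 = 95.
P[2]: S = E(K, E7) = 5B; A2 ⊕ 5B = F9.
P[3]: S = E(K, 5B) = 0F; 73 ⊕ 0F = 7C.
P[4]: S = E(K, 0F) = 43; 44 ⊕ 43 = 07.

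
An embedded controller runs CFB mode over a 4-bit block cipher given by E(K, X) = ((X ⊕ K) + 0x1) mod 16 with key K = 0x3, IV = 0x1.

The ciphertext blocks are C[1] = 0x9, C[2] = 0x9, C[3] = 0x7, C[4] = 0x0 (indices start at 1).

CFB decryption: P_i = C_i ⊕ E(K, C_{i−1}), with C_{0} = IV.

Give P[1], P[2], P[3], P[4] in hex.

P[1]: E(K, 0x1) = 0x3; 0x9 ⊕ 0x3 = 0xA.
P[2]: E(K, 0x9) = 0xB; 0x9 ⊕ 0xB = 0x2.
P[3]: E(K, 0x9) = 0xB; 0x7 ⊕ 0xB = 0xC.
P[4]: E(K, 0x7) = 0x5; 0x0 ⊕ 0x5 = 0x5.

P[1] = 0xA, P[2] = 0x2, P[3] = 0xC, P[4] = 0x5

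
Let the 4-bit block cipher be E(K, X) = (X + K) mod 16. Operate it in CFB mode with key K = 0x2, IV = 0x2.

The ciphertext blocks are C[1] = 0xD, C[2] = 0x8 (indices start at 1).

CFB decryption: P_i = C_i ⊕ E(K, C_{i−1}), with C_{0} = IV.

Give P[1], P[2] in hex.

P[1]: E(K, 0x2) = 0x4; 0xD ⊕ 0x4 = 0x9.
P[2]: E(K, 0xD) = 0xF; 0x8 ⊕ 0xF = 0x7.

P[1] = 0x9, P[2] = 0x7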